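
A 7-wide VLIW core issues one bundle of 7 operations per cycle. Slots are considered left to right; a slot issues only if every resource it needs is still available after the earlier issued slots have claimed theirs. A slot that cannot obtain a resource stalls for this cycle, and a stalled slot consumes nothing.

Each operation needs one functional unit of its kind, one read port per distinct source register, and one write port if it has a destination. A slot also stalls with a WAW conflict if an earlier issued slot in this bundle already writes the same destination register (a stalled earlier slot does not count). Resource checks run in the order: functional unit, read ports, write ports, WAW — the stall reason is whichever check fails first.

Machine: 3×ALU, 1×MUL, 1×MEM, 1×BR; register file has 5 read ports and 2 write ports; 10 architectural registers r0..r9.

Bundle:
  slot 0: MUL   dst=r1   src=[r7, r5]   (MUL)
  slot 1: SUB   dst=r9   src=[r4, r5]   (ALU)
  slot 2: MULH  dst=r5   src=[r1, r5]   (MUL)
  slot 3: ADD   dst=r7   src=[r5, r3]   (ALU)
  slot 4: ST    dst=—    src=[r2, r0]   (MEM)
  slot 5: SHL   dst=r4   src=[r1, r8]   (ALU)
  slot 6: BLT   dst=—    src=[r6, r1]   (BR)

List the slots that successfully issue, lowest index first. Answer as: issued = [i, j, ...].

issued = [0, 1]

#0 MUL src=r7,r5 dispatched  <A:3 Mu:0 Ld:1 B:1 rd:3 wr:1>
#1 ALU src=r4,r5 dispatched  <A:2 Mu:0 Ld:1 B:1 rd:1 wr:0>
#2 MUL src=r1,r5 held:FU  <A:2 Mu:0 Ld:1 B:1 rd:1 wr:0>
#3 ALU src=r5,r3 held:RD_PORT  <A:2 Mu:0 Ld:1 B:1 rd:1 wr:0>
#4 MEM src=r2,r0 held:RD_PORT  <A:2 Mu:0 Ld:1 B:1 rd:1 wr:0>
#5 ALU src=r1,r8 held:RD_PORT  <A:2 Mu:0 Ld:1 B:1 rd:1 wr:0>
#6 BR src=r6,r1 held:RD_PORT  <A:2 Mu:0 Ld:1 B:1 rd:1 wr:0>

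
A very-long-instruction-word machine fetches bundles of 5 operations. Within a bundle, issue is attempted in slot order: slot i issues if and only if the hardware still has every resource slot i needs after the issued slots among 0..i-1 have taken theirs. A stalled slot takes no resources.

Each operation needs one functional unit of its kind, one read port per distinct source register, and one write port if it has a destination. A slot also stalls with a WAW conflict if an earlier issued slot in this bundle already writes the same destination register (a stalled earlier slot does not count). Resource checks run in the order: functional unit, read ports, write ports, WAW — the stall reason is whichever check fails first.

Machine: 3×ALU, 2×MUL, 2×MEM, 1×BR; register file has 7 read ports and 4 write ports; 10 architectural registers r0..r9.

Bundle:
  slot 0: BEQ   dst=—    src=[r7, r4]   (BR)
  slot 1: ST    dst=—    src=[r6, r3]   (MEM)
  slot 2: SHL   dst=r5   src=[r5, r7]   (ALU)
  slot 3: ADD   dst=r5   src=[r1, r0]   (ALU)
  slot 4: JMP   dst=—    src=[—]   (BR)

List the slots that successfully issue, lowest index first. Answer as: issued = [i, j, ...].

issued = [0, 1, 2]

(0) want 1×BR +2rd +0wr — yes → AL3|MU2|ME2|BR0|rd5|wr4
(1) want 1×MEM +2rd +0wr — yes → AL3|MU2|ME1|BR0|rd3|wr4
(2) want 1×ALU +2rd +1wr — yes → AL2|MU2|ME1|BR0|rd1|wr3
(3) want 1×ALU +2rd +1wr — RD_PORT → AL2|MU2|ME1|BR0|rd1|wr3
(4) want 1×BR +0rd +0wr — FU → AL2|MU2|ME1|BR0|rd1|wr3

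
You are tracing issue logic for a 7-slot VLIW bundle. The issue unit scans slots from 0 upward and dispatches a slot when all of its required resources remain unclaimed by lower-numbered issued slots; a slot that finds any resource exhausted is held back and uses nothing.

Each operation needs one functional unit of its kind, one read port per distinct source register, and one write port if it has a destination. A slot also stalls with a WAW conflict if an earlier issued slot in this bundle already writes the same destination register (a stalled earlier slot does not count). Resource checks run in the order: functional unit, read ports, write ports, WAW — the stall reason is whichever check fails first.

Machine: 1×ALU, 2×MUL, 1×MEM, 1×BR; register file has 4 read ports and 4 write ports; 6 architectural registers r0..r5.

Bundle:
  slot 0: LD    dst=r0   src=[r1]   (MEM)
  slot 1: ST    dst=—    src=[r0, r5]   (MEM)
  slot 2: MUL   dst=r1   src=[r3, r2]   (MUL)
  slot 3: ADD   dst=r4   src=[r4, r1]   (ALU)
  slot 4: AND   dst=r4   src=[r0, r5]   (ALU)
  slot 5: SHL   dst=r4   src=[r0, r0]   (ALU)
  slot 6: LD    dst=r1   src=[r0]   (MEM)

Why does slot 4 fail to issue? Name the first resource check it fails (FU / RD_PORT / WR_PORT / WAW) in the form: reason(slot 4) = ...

(0) want 1×MEM +1rd +1wr — yes → AL1|MU2|ME0|BR1|rd3|wr3
(1) want 1×MEM +2rd +0wr — FU → AL1|MU2|ME0|BR1|rd3|wr3
(2) want 1×MUL +2rd +1wr — yes → AL1|MU1|ME0|BR1|rd1|wr2
(3) want 1×ALU +2rd +1wr — RD_PORT → AL1|MU1|ME0|BR1|rd1|wr2
(4) want 1×ALU +2rd +1wr — RD_PORT → AL1|MU1|ME0|BR1|rd1|wr2
(5) want 1×ALU +1rd +1wr — yes → AL0|MU1|ME0|BR1|rd0|wr1
(6) want 1×MEM +1rd +1wr — FU → AL0|MU1|ME0|BR1|rd0|wr1

reason(slot 4) = RD_PORT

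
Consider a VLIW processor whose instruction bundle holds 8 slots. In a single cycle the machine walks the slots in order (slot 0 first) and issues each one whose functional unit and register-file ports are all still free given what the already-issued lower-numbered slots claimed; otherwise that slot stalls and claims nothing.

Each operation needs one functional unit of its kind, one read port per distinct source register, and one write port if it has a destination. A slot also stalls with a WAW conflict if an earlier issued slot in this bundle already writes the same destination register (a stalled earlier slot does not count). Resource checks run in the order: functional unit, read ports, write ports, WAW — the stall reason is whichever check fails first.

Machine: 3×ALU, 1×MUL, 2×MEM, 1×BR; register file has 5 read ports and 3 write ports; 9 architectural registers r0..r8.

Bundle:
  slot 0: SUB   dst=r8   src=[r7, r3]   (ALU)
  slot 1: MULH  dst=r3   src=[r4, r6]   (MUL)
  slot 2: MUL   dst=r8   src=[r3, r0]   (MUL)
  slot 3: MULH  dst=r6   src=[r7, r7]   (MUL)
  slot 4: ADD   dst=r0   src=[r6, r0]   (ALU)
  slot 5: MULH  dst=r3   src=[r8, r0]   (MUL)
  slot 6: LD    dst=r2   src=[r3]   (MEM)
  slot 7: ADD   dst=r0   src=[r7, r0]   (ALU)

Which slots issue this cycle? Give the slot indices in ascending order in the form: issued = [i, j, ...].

issued = [0, 1, 6]

#0 ALU src=r7,r3 dispatched  <A:2 Mu:1 Ld:2 B:1 rd:3 wr:2>
#1 MUL src=r4,r6 dispatched  <A:2 Mu:0 Ld:2 B:1 rd:1 wr:1>
#2 MUL src=r3,r0 held:FU  <A:2 Mu:0 Ld:2 B:1 rd:1 wr:1>
#3 MUL src=r7,r7 held:FU  <A:2 Mu:0 Ld:2 B:1 rd:1 wr:1>
#4 ALU src=r6,r0 held:RD_PORT  <A:2 Mu:0 Ld:2 B:1 rd:1 wr:1>
#5 MUL src=r8,r0 held:FU  <A:2 Mu:0 Ld:2 B:1 rd:1 wr:1>
#6 MEM src=r3 dispatched  <A:2 Mu:0 Ld:1 B:1 rd:0 wr:0>
#7 ALU src=r7,r0 held:RD_PORT  <A:2 Mu:0 Ld:1 B:1 rd:0 wr:0>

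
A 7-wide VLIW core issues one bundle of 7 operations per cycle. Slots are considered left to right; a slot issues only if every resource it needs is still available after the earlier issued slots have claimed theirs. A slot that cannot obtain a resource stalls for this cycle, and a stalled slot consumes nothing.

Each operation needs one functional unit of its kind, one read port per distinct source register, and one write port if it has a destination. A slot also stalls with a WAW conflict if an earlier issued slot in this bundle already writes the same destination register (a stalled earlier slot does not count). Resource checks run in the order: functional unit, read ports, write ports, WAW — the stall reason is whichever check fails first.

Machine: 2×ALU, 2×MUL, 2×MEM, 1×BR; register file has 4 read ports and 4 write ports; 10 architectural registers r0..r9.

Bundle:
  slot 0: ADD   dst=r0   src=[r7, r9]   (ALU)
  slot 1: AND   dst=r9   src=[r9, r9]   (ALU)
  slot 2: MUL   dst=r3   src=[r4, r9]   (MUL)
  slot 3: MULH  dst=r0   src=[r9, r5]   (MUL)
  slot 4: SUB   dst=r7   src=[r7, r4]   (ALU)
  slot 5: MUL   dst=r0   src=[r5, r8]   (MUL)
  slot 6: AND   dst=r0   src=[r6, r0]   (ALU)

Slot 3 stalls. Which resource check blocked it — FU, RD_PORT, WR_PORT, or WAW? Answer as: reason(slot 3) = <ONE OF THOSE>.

reason(slot 3) = RD_PORT

#0 ALU src=r7,r9 dispatched  <A:1 Mu:2 Ld:2 B:1 rd:2 wr:3>
#1 ALU src=r9,r9 dispatched  <A:0 Mu:2 Ld:2 B:1 rd:1 wr:2>
#2 MUL src=r4,r9 held:RD_PORT  <A:0 Mu:2 Ld:2 B:1 rd:1 wr:2>
#3 MUL src=r9,r5 held:RD_PORT  <A:0 Mu:2 Ld:2 B:1 rd:1 wr:2>
#4 ALU src=r7,r4 held:FU  <A:0 Mu:2 Ld:2 B:1 rd:1 wr:2>
#5 MUL src=r5,r8 held:RD_PORT  <A:0 Mu:2 Ld:2 B:1 rd:1 wr:2>
#6 ALU src=r6,r0 held:FU  <A:0 Mu:2 Ld:2 B:1 rd:1 wr:2>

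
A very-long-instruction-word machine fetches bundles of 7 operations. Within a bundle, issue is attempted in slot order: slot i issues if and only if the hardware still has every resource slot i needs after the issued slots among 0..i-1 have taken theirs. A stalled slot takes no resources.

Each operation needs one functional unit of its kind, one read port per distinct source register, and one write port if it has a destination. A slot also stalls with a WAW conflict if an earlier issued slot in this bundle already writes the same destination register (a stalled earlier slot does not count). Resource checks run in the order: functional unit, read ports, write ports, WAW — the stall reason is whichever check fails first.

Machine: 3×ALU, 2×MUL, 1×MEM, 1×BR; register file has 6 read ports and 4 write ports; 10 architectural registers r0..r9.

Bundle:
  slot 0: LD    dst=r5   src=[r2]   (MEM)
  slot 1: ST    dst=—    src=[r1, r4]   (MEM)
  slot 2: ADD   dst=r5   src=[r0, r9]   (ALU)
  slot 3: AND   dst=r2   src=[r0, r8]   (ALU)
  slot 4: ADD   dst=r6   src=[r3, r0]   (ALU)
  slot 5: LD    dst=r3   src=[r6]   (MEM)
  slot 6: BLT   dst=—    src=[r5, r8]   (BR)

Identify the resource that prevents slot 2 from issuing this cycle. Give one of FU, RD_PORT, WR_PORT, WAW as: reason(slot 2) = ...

reason(slot 2) = WAW

[0] MEM needs rd=1 wr=1: ok; after: ALU=3 MUL=2 MEM=0 BR=1, R=5, W=3
[1] MEM needs rd=2 wr=0: FU; after: ALU=3 MUL=2 MEM=0 BR=1, R=5, W=3
[2] ALU needs rd=2 wr=1: WAW; after: ALU=3 MUL=2 MEM=0 BR=1, R=5, W=3
[3] ALU needs rd=2 wr=1: ok; after: ALU=2 MUL=2 MEM=0 BR=1, R=3, W=2
[4] ALU needs rd=2 wr=1: ok; after: ALU=1 MUL=2 MEM=0 BR=1, R=1, W=1
[5] MEM needs rd=1 wr=1: FU; after: ALU=1 MUL=2 MEM=0 BR=1, R=1, W=1
[6] BR needs rd=2 wr=0: RD_PORT; after: ALU=1 MUL=2 MEM=0 BR=1, R=1, W=1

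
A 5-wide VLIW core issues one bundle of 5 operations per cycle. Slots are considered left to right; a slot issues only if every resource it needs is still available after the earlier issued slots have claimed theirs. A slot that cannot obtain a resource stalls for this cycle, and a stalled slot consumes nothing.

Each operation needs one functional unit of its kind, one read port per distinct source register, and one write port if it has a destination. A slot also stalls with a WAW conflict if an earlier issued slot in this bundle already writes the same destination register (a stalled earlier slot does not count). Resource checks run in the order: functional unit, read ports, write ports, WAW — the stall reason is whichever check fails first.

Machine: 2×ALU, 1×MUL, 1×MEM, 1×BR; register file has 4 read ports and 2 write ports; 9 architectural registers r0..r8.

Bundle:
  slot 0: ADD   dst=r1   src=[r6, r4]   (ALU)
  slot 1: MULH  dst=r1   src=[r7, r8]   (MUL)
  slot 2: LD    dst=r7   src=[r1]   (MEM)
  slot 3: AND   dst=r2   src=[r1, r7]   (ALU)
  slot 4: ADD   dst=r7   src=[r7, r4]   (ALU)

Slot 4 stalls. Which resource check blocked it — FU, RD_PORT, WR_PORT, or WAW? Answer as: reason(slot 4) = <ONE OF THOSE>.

reason(slot 4) = RD_PORT

(0) want 1×ALU +2rd +1wr — yes → AL1|MU1|ME1|BR1|rd2|wr1
(1) want 1×MUL +2rd +1wr — WAW → AL1|MU1|ME1|BR1|rd2|wr1
(2) want 1×MEM +1rd +1wr — yes → AL1|MU1|ME0|BR1|rd1|wr0
(3) want 1×ALU +2rd +1wr — RD_PORT → AL1|MU1|ME0|BR1|rd1|wr0
(4) want 1×ALU +2rd +1wr — RD_PORT → AL1|MU1|ME0|BR1|rd1|wr0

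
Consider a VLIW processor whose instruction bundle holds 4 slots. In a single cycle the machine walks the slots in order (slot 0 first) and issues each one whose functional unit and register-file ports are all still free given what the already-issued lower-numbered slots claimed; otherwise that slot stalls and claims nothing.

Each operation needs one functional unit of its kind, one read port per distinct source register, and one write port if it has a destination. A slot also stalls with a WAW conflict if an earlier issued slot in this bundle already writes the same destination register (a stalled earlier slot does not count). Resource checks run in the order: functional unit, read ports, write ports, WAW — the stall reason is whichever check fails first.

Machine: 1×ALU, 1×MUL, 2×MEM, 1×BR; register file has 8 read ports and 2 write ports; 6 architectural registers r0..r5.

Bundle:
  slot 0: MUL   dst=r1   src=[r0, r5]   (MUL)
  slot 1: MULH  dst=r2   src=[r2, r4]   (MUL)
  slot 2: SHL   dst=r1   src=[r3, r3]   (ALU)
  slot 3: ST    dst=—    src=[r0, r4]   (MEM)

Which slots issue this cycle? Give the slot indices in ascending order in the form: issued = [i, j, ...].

slot 0 (MUL): ISSUE — free A1,Mu0,Ld2,B1 rp6 wp1
slot 1 (MUL): stall FU — free A1,Mu0,Ld2,B1 rp6 wp1
slot 2 (ALU): stall WAW — free A1,Mu0,Ld2,B1 rp6 wp1
slot 3 (MEM): ISSUE — free A1,Mu0,Ld1,B1 rp4 wp1

issued = [0, 3]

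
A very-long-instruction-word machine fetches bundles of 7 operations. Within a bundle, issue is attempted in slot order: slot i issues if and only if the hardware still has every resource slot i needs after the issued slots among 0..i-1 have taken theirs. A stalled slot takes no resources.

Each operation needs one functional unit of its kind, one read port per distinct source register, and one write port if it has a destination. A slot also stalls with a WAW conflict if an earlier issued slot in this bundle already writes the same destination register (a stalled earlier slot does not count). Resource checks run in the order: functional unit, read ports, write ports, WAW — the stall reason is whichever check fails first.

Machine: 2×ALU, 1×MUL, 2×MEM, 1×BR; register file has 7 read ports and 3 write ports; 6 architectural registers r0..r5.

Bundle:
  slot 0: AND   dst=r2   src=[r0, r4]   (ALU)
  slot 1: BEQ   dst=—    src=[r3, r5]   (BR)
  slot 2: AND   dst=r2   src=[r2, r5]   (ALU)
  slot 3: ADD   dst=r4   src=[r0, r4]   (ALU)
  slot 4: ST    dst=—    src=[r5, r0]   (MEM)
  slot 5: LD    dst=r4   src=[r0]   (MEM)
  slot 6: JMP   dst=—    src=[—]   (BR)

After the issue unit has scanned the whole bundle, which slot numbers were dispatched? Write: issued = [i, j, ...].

issued = [0, 1, 3]

#0 ALU src=r0,r4 dispatched  <A:1 Mu:1 Ld:2 B:1 rd:5 wr:2>
#1 BR src=r3,r5 dispatched  <A:1 Mu:1 Ld:2 B:0 rd:3 wr:2>
#2 ALU src=r2,r5 held:WAW  <A:1 Mu:1 Ld:2 B:0 rd:3 wr:2>
#3 ALU src=r0,r4 dispatched  <A:0 Mu:1 Ld:2 B:0 rd:1 wr:1>
#4 MEM src=r5,r0 held:RD_PORT  <A:0 Mu:1 Ld:2 B:0 rd:1 wr:1>
#5 MEM src=r0 held:WAW  <A:0 Mu:1 Ld:2 B:0 rd:1 wr:1>
#6 BR src=- held:FU  <A:0 Mu:1 Ld:2 B:0 rd:1 wr:1>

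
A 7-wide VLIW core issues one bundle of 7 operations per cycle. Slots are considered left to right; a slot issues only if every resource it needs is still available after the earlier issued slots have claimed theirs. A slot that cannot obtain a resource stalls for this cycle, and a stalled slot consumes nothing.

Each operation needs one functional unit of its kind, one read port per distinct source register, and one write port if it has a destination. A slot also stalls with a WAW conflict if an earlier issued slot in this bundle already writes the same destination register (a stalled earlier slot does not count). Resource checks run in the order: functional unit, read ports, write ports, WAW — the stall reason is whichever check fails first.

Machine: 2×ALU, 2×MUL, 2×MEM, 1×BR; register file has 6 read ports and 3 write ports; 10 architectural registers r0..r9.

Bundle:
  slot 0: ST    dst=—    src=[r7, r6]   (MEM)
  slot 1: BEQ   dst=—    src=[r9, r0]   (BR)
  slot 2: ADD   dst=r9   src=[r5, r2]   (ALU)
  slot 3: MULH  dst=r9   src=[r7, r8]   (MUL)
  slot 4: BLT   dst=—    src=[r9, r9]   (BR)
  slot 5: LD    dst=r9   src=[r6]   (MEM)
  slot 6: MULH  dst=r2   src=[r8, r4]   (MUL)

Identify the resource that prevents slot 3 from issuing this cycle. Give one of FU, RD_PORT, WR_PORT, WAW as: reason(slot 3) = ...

slot 0 (MEM): ISSUE — free A2,Mu2,Ld1,B1 rp4 wp3
slot 1 (BR): ISSUE — free A2,Mu2,Ld1,B0 rp2 wp3
slot 2 (ALU): ISSUE — free A1,Mu2,Ld1,B0 rp0 wp2
slot 3 (MUL): stall RD_PORT — free A1,Mu2,Ld1,B0 rp0 wp2
slot 4 (BR): stall FU — free A1,Mu2,Ld1,B0 rp0 wp2
slot 5 (MEM): stall RD_PORT — free A1,Mu2,Ld1,B0 rp0 wp2
slot 6 (MUL): stall RD_PORT — free A1,Mu2,Ld1,B0 rp0 wp2

reason(slot 3) = RD_PORT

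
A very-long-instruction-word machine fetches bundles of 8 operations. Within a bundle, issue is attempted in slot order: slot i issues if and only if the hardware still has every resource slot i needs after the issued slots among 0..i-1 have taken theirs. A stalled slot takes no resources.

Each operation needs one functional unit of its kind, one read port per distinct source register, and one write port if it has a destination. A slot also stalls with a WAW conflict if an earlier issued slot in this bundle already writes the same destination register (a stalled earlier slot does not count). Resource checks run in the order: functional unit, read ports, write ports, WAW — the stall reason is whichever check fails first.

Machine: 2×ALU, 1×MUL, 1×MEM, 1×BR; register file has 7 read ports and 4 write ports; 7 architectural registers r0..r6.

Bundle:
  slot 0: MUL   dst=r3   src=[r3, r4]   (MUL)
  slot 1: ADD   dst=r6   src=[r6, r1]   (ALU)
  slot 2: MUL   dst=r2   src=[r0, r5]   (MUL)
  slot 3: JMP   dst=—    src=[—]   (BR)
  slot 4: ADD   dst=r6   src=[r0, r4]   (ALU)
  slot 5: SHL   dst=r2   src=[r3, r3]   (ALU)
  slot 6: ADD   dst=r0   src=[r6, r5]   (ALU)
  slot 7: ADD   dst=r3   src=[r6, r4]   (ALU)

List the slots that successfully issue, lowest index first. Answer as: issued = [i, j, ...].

issued = [0, 1, 3, 5]

slot 0 (MUL): ISSUE — free A2,Mu0,Ld1,B1 rp5 wp3
slot 1 (ALU): ISSUE — free A1,Mu0,Ld1,B1 rp3 wp2
slot 2 (MUL): stall FU — free A1,Mu0,Ld1,B1 rp3 wp2
slot 3 (BR): ISSUE — free A1,Mu0,Ld1,B0 rp3 wp2
slot 4 (ALU): stall WAW — free A1,Mu0,Ld1,B0 rp3 wp2
slot 5 (ALU): ISSUE — free A0,Mu0,Ld1,B0 rp2 wp1
slot 6 (ALU): stall FU — free A0,Mu0,Ld1,B0 rp2 wp1
slot 7 (ALU): stall FU — free A0,Mu0,Ld1,B0 rp2 wp1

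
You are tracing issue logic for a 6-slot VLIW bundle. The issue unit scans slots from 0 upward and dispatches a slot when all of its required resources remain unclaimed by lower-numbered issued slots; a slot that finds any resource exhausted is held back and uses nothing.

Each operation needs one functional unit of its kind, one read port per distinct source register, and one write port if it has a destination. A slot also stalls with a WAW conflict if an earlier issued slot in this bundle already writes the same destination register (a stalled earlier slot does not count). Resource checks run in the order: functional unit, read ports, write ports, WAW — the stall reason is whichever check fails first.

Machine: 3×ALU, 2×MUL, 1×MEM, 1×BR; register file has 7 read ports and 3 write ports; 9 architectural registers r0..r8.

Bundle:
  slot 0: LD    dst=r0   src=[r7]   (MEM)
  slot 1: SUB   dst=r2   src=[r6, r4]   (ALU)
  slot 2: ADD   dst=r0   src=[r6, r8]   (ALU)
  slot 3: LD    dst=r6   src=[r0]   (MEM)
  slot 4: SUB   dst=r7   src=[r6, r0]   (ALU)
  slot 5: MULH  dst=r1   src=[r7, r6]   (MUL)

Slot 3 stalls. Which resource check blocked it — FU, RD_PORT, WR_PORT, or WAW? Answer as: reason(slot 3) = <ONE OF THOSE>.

  0. MEM→r0 ⇒ go  {3A/2Mu/0Ld/1B | 6r 2w}
  1. ALU→r2 ⇒ go  {2A/2Mu/0Ld/1B | 4r 1w}
  2. ALU→r0 ⇒ no(WAW)  {2A/2Mu/0Ld/1B | 4r 1w}
  3. MEM→r6 ⇒ no(FU)  {2A/2Mu/0Ld/1B | 4r 1w}
  4. ALU→r7 ⇒ go  {1A/2Mu/0Ld/1B | 2r 0w}
  5. MUL→r1 ⇒ no(WR_PORT)  {1A/2Mu/0Ld/1B | 2r 0w}

reason(slot 3) = FU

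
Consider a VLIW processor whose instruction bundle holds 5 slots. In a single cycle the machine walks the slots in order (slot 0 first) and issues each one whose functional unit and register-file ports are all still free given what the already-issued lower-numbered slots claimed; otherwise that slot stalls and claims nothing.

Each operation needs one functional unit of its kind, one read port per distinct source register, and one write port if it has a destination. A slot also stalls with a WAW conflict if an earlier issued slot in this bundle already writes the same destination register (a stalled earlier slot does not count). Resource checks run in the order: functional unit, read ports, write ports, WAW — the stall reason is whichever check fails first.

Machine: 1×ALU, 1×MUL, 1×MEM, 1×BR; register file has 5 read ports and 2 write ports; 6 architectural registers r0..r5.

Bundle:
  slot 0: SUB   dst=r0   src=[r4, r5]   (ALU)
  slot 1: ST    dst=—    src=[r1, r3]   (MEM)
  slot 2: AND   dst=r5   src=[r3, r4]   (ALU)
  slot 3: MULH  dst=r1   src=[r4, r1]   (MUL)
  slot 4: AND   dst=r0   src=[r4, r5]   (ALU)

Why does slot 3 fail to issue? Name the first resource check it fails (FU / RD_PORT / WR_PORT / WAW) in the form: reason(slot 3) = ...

slot 0 (ALU): ISSUE — free A0,Mu1,Ld1,B1 rp3 wp1
slot 1 (MEM): ISSUE — free A0,Mu1,Ld0,B1 rp1 wp1
slot 2 (ALU): stall FU — free A0,Mu1,Ld0,B1 rp1 wp1
slot 3 (MUL): stall RD_PORT — free A0,Mu1,Ld0,B1 rp1 wp1
slot 4 (ALU): stall FU — free A0,Mu1,Ld0,B1 rp1 wp1

reason(slot 3) = RD_PORT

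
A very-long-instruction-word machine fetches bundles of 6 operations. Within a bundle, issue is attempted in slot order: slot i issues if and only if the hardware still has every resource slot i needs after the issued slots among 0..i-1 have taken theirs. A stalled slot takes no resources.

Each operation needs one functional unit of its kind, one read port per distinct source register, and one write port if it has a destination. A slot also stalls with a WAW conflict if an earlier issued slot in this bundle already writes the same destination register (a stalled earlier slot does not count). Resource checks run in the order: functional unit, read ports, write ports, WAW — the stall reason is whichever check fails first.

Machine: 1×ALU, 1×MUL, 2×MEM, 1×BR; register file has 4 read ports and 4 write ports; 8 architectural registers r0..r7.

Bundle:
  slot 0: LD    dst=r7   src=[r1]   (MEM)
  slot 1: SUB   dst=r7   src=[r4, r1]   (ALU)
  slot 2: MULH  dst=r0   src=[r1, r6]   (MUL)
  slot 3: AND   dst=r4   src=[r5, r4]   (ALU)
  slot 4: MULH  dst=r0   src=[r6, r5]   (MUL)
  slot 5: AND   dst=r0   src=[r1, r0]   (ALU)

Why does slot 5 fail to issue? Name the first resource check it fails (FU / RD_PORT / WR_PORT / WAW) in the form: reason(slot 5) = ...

(0) want 1×MEM +1rd +1wr — yes → AL1|MU1|ME1|BR1|rd3|wr3
(1) want 1×ALU +2rd +1wr — WAW → AL1|MU1|ME1|BR1|rd3|wr3
(2) want 1×MUL +2rd +1wr — yes → AL1|MU0|ME1|BR1|rd1|wr2
(3) want 1×ALU +2rd +1wr — RD_PORT → AL1|MU0|ME1|BR1|rd1|wr2
(4) want 1×MUL +2rd +1wr — FU → AL1|MU0|ME1|BR1|rd1|wr2
(5) want 1×ALU +2rd +1wr — RD_PORT → AL1|MU0|ME1|BR1|rd1|wr2

reason(slot 5) = RD_PORT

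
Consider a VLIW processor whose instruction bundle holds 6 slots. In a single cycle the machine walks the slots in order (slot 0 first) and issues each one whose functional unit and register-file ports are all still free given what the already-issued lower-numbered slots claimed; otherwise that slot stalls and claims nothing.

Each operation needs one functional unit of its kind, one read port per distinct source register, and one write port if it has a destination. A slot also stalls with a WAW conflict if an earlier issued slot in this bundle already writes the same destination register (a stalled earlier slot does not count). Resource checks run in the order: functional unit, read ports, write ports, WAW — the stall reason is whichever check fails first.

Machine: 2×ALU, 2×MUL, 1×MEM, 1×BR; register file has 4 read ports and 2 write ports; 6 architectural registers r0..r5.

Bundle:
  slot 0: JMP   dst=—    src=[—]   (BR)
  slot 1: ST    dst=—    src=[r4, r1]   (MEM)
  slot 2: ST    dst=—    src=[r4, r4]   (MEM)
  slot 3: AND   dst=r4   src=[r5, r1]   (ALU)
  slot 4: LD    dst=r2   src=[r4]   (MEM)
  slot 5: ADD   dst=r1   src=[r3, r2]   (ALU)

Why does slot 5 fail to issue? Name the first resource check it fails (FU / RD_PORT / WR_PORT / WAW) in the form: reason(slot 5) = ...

reason(slot 5) = RD_PORT

  0. BR ⇒ go  {2A/2Mu/1Ld/0B | 4r 2w}
  1. MEM ⇒ go  {2A/2Mu/0Ld/0B | 2r 2w}
  2. MEM ⇒ no(FU)  {2A/2Mu/0Ld/0B | 2r 2w}
  3. ALU→r4 ⇒ go  {1A/2Mu/0Ld/0B | 0r 1w}
  4. MEM→r2 ⇒ no(FU)  {1A/2Mu/0Ld/0B | 0r 1w}
  5. ALU→r1 ⇒ no(RD_PORT)  {1A/2Mu/0Ld/0B | 0r 1w}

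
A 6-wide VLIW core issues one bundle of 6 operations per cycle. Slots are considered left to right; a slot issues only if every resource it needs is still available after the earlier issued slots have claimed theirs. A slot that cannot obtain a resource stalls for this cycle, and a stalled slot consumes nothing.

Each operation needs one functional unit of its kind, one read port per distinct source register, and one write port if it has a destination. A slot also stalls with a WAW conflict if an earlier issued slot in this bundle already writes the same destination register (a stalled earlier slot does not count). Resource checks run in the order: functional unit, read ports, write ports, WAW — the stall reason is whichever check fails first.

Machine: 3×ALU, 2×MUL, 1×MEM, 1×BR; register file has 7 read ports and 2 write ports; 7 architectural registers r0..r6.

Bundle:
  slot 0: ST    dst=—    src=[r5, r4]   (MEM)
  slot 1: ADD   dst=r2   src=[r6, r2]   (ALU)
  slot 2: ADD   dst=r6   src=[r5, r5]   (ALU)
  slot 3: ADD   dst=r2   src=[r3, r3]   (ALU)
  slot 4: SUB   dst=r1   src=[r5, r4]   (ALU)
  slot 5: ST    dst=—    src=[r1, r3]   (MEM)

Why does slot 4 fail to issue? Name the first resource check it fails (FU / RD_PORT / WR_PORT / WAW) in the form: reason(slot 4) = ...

reason(slot 4) = WR_PORT

slot 0 (MEM): ISSUE — free A3,Mu2,Ld0,B1 rp5 wp2
slot 1 (ALU): ISSUE — free A2,Mu2,Ld0,B1 rp3 wp1
slot 2 (ALU): ISSUE — free A1,Mu2,Ld0,B1 rp2 wp0
slot 3 (ALU): stall WR_PORT — free A1,Mu2,Ld0,B1 rp2 wp0
slot 4 (ALU): stall WR_PORT — free A1,Mu2,Ld0,B1 rp2 wp0
slot 5 (MEM): stall FU — free A1,Mu2,Ld0,B1 rp2 wp0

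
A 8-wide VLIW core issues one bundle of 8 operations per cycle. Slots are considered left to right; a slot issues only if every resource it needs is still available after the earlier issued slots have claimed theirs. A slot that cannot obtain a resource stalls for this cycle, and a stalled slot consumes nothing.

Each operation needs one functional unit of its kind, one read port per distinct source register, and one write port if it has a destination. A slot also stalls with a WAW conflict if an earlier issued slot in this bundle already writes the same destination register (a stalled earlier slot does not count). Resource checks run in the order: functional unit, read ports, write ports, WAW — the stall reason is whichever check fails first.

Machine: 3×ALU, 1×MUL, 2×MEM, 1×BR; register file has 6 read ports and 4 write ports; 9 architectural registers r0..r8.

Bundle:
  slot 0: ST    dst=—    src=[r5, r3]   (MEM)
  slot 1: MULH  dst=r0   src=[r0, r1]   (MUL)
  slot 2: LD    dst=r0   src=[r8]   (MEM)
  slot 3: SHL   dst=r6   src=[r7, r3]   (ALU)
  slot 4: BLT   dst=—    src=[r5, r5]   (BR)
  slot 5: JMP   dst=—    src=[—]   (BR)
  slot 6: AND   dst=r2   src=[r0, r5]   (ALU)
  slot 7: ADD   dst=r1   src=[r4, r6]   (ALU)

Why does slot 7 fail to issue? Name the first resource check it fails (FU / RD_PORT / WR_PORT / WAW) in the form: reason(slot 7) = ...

(0) want 1×MEM +2rd +0wr — yes → AL3|MU1|ME1|BR1|rd4|wr4
(1) want 1×MUL +2rd +1wr — yes → AL3|MU0|ME1|BR1|rd2|wr3
(2) want 1×MEM +1rd +1wr — WAW → AL3|MU0|ME1|BR1|rd2|wr3
(3) want 1×ALU +2rd +1wr — yes → AL2|MU0|ME1|BR1|rd0|wr2
(4) want 1×BR +1rd +0wr — RD_PORT → AL2|MU0|ME1|BR1|rd0|wr2
(5) want 1×BR +0rd +0wr — yes → AL2|MU0|ME1|BR0|rd0|wr2
(6) want 1×ALU +2rd +1wr — RD_PORT → AL2|MU0|ME1|BR0|rd0|wr2
(7) want 1×ALU +2rd +1wr — RD_PORT → AL2|MU0|ME1|BR0|rd0|wr2

reason(slot 7) = RD_PORT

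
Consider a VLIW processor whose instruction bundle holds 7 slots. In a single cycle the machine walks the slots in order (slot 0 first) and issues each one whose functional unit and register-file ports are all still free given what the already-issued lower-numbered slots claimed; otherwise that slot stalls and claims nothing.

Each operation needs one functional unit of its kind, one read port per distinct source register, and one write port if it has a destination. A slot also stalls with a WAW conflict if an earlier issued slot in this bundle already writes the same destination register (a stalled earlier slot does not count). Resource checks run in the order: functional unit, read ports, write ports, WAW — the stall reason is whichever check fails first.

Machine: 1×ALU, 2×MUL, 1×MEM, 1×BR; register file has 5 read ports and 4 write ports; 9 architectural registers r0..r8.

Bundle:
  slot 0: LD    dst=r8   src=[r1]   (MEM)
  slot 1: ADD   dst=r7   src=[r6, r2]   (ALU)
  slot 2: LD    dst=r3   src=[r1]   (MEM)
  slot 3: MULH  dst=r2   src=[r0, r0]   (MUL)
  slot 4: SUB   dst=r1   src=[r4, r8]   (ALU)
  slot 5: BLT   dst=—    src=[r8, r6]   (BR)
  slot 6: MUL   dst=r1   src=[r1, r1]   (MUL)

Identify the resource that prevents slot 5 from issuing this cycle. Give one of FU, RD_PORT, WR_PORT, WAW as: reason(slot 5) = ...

[0] MEM needs rd=1 wr=1: ok; after: ALU=1 MUL=2 MEM=0 BR=1, R=4, W=3
[1] ALU needs rd=2 wr=1: ok; after: ALU=0 MUL=2 MEM=0 BR=1, R=2, W=2
[2] MEM needs rd=1 wr=1: FU; after: ALU=0 MUL=2 MEM=0 BR=1, R=2, W=2
[3] MUL needs rd=1 wr=1: ok; after: ALU=0 MUL=1 MEM=0 BR=1, R=1, W=1
[4] ALU needs rd=2 wr=1: FU; after: ALU=0 MUL=1 MEM=0 BR=1, R=1, W=1
[5] BR needs rd=2 wr=0: RD_PORT; after: ALU=0 MUL=1 MEM=0 BR=1, R=1, W=1
[6] MUL needs rd=1 wr=1: ok; after: ALU=0 MUL=0 MEM=0 BR=1, R=0, W=0

reason(slot 5) = RD_PORT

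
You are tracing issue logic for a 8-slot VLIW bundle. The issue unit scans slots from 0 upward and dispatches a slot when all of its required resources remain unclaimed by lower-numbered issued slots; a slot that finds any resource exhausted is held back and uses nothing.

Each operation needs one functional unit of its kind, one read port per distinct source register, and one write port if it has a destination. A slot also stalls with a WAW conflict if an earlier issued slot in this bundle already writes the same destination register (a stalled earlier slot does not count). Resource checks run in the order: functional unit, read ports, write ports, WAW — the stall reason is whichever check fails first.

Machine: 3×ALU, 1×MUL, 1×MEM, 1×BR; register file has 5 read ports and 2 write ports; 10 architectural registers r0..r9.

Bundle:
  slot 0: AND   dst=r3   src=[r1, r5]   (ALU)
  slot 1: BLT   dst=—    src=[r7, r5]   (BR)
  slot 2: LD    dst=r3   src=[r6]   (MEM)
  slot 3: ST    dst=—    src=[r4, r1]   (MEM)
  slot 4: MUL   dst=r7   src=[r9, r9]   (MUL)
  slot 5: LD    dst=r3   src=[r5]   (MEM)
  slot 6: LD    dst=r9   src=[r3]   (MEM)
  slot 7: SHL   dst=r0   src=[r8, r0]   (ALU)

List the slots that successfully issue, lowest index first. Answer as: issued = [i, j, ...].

(0) want 1×ALU +2rd +1wr — yes → AL2|MU1|ME1|BR1|rd3|wr1
(1) want 1×BR +2rd +0wr — yes → AL2|MU1|ME1|BR0|rd1|wr1
(2) want 1×MEM +1rd +1wr — WAW → AL2|MU1|ME1|BR0|rd1|wr1
(3) want 1×MEM +2rd +0wr — RD_PORT → AL2|MU1|ME1|BR0|rd1|wr1
(4) want 1×MUL +1rd +1wr — yes → AL2|MU0|ME1|BR0|rd0|wr0
(5) want 1×MEM +1rd +1wr — RD_PORT → AL2|MU0|ME1|BR0|rd0|wr0
(6) want 1×MEM +1rd +1wr — RD_PORT → AL2|MU0|ME1|BR0|rd0|wr0
(7) want 1×ALU +2rd +1wr — RD_PORT → AL2|MU0|ME1|BR0|rd0|wr0

issued = [0, 1, 4]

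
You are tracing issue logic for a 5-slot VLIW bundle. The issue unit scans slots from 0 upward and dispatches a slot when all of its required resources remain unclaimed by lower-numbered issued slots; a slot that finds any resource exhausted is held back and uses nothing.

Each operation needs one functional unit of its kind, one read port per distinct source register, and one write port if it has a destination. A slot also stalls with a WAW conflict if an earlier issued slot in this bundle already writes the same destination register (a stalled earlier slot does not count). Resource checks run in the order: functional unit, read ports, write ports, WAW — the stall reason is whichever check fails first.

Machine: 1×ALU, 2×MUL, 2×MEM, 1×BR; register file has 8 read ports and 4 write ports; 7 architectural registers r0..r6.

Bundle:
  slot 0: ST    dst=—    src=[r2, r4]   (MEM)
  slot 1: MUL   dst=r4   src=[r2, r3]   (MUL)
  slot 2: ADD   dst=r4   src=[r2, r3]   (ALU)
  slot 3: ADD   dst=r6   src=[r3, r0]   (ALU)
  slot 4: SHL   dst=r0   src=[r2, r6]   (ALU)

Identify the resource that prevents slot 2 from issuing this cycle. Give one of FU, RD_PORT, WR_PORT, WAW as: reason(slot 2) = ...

#0 MEM src=r2,r4 dispatched  <A:1 Mu:2 Ld:1 B:1 rd:6 wr:4>
#1 MUL src=r2,r3 dispatched  <A:1 Mu:1 Ld:1 B:1 rd:4 wr:3>
#2 ALU src=r2,r3 held:WAW  <A:1 Mu:1 Ld:1 B:1 rd:4 wr:3>
#3 ALU src=r3,r0 dispatched  <A:0 Mu:1 Ld:1 B:1 rd:2 wr:2>
#4 ALU src=r2,r6 held:FU  <A:0 Mu:1 Ld:1 B:1 rd:2 wr:2>

reason(slot 2) = WAW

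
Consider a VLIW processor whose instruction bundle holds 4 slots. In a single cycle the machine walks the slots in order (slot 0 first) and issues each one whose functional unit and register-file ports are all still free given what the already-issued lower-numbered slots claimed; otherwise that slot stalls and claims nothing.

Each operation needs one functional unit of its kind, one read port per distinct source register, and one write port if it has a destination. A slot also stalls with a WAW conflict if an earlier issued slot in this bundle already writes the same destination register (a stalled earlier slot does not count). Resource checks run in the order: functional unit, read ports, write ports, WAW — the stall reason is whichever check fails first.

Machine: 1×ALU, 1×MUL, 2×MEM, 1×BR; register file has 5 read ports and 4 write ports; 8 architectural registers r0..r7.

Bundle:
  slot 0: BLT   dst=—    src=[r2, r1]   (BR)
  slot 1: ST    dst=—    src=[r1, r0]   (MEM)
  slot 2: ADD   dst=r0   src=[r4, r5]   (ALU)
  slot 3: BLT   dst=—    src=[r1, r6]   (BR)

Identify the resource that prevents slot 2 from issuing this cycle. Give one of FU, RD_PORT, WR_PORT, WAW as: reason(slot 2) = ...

reason(slot 2) = RD_PORT

[0] BR needs rd=2 wr=0: ok; after: ALU=1 MUL=1 MEM=2 BR=0, R=3, W=4
[1] MEM needs rd=2 wr=0: ok; after: ALU=1 MUL=1 MEM=1 BR=0, R=1, W=4
[2] ALU needs rd=2 wr=1: RD_PORT; after: ALU=1 MUL=1 MEM=1 BR=0, R=1, W=4
[3] BR needs rd=2 wr=0: FU; after: ALU=1 MUL=1 MEM=1 BR=0, R=1, W=4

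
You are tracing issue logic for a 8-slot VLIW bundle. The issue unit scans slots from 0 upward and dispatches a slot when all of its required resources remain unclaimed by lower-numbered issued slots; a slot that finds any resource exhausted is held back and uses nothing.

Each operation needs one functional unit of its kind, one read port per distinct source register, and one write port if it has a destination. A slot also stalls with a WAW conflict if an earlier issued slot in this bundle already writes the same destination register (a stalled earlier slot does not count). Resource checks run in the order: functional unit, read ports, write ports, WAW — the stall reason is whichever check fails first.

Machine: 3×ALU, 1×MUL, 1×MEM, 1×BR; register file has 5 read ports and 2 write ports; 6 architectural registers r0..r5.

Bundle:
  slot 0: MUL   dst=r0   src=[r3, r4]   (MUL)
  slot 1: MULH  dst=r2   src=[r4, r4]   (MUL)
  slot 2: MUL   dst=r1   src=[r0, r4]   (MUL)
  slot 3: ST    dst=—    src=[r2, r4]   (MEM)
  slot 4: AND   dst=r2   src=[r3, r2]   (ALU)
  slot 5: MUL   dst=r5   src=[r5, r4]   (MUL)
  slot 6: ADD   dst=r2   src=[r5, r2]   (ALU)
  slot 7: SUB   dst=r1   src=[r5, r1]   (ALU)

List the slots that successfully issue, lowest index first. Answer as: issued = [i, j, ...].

  0. MUL→r0 ⇒ go  {3A/0Mu/1Ld/1B | 3r 1w}
  1. MUL→r2 ⇒ no(FU)  {3A/0Mu/1Ld/1B | 3r 1w}
  2. MUL→r1 ⇒ no(FU)  {3A/0Mu/1Ld/1B | 3r 1w}
  3. MEM ⇒ go  {3A/0Mu/0Ld/1B | 1r 1w}
  4. ALU→r2 ⇒ no(RD_PORT)  {3A/0Mu/0Ld/1B | 1r 1w}
  5. MUL→r5 ⇒ no(FU)  {3A/0Mu/0Ld/1B | 1r 1w}
  6. ALU→r2 ⇒ no(RD_PORT)  {3A/0Mu/0Ld/1B | 1r 1w}
  7. ALU→r1 ⇒ no(RD_PORT)  {3A/0Mu/0Ld/1B | 1r 1w}

issued = [0, 3]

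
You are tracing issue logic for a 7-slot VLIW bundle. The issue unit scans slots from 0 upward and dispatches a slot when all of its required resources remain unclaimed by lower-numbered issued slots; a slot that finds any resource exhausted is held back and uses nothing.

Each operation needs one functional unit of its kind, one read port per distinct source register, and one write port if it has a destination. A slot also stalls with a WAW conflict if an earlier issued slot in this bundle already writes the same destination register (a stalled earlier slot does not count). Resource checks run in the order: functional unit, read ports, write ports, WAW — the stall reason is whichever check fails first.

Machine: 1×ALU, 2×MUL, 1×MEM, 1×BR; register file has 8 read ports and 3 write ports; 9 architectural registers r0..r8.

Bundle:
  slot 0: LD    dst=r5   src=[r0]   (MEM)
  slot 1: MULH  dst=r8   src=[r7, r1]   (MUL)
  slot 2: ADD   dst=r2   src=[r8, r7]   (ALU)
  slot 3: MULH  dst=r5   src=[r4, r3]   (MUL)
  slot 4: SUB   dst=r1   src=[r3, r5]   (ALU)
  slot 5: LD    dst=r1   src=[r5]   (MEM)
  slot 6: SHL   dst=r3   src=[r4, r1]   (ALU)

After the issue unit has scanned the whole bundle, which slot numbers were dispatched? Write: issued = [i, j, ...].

issued = [0, 1, 2]

  0. MEM→r5 ⇒ go  {1A/2Mu/0Ld/1B | 7r 2w}
  1. MUL→r8 ⇒ go  {1A/1Mu/0Ld/1B | 5r 1w}
  2. ALU→r2 ⇒ go  {0A/1Mu/0Ld/1B | 3r 0w}
  3. MUL→r5 ⇒ no(WR_PORT)  {0A/1Mu/0Ld/1B | 3r 0w}
  4. ALU→r1 ⇒ no(FU)  {0A/1Mu/0Ld/1B | 3r 0w}
  5. MEM→r1 ⇒ no(FU)  {0A/1Mu/0Ld/1B | 3r 0w}
  6. ALU→r3 ⇒ no(FU)  {0A/1Mu/0Ld/1B | 3r 0w}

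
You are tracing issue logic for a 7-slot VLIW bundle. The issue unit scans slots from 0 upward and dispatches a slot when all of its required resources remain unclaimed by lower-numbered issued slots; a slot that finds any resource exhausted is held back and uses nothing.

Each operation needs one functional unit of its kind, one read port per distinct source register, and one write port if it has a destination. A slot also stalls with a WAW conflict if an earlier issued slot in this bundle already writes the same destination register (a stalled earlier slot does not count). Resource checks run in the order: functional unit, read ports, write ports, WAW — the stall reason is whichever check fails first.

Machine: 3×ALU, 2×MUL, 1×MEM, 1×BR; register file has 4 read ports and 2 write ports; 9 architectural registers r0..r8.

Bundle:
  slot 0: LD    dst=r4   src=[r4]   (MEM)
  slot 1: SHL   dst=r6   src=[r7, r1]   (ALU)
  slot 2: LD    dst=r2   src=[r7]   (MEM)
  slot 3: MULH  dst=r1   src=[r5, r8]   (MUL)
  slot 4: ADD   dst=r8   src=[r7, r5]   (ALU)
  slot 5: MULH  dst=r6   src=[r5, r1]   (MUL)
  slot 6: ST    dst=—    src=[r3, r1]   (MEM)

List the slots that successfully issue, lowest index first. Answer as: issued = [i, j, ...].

issued = [0, 1]

slot 0 (MEM): ISSUE — free A3,Mu2,Ld0,B1 rp3 wp1
slot 1 (ALU): ISSUE — free A2,Mu2,Ld0,B1 rp1 wp0
slot 2 (MEM): stall FU — free A2,Mu2,Ld0,B1 rp1 wp0
slot 3 (MUL): stall RD_PORT — free A2,Mu2,Ld0,B1 rp1 wp0
slot 4 (ALU): stall RD_PORT — free A2,Mu2,Ld0,B1 rp1 wp0
slot 5 (MUL): stall RD_PORT — free A2,Mu2,Ld0,B1 rp1 wp0
slot 6 (MEM): stall FU — free A2,Mu2,Ld0,B1 rp1 wp0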